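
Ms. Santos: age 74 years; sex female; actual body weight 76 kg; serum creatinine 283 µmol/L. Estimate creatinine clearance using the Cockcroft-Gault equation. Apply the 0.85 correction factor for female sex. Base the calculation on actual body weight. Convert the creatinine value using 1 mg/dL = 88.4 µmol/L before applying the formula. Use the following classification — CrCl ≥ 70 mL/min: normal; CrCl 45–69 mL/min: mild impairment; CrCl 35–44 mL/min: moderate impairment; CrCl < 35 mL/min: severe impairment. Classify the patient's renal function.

severe impairment

SCr = 283 / 88.4 = 3.201 mg/dL
CrCl = (140 − 74) × 76 / (72 × 3.201) × 0.85 = 5016.0 / 230.47 × 0.85 ≈ 18.5 mL/min
18 mL/min falls in the 'severe impairment' range.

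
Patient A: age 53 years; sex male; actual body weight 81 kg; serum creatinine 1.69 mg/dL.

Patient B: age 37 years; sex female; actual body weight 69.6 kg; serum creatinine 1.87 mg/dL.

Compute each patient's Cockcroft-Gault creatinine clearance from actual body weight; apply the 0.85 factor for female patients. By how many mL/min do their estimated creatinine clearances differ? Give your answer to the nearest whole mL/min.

Patient A: CrCl = (140 − 53) × 81 / (72 × 1.69) = 7047.0 / 121.68 ≈ 57.9 mL/min
Patient B: CrCl = (140 − 37) × 69.6 / (72 × 1.87) × 0.85 = 7168.8 / 134.64 × 0.85 ≈ 45.3 mL/min
|57.9 − 45.3| = 12.6 mL/min

13 mL/min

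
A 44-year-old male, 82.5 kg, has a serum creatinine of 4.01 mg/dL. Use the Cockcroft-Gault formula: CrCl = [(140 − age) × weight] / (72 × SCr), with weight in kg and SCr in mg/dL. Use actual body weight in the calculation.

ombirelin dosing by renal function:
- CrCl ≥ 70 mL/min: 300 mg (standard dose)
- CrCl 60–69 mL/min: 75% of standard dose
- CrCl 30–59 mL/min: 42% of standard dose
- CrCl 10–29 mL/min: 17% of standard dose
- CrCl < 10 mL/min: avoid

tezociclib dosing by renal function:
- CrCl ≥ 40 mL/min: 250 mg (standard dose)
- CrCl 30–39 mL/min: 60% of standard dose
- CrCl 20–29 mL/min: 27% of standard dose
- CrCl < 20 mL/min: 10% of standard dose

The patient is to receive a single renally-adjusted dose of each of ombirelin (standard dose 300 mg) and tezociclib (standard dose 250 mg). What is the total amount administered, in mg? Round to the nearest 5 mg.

CrCl = (140 − 44) × 82.5 / (72 × 4.01) = 7920.0 / 288.72 ≈ 27.4 mL/min
CrCl ≈ 27 mL/min.
ombirelin: 10–29 mL/min → 17% of 300 mg = 51 mg.
tezociclib: 20–29 mL/min → 27% of 250 mg = 67.5 mg.
Total = 51 + 67.5 = 118.5 mg.

120 mg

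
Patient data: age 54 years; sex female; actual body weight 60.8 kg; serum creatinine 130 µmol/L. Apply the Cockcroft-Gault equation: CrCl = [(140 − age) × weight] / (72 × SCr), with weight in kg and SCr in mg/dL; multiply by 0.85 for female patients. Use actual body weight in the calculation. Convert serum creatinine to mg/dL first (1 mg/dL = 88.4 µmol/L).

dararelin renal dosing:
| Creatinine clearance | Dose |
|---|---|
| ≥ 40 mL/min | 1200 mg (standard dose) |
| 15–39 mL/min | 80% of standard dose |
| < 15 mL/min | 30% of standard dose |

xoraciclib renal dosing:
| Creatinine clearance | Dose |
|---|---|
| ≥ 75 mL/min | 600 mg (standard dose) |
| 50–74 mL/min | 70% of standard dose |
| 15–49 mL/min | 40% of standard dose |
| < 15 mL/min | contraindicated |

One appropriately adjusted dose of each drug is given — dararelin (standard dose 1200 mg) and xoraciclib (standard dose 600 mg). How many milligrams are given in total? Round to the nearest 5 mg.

SCr = 130 / 88.4 = 1.471 mg/dL
CrCl = (140 − 54) × 60.8 / (72 × 1.471) × 0.85 = 5228.8 / 105.91 × 0.85 ≈ 42.0 mL/min
CrCl ≈ 42 mL/min.
dararelin: ≥ 40 mL/min → 100% of 1200 mg = 1200 mg.
xoraciclib: 15–49 mL/min → 40% of 600 mg = 240 mg.
Total = 1200 + 240 = 1440 mg.

1440 mg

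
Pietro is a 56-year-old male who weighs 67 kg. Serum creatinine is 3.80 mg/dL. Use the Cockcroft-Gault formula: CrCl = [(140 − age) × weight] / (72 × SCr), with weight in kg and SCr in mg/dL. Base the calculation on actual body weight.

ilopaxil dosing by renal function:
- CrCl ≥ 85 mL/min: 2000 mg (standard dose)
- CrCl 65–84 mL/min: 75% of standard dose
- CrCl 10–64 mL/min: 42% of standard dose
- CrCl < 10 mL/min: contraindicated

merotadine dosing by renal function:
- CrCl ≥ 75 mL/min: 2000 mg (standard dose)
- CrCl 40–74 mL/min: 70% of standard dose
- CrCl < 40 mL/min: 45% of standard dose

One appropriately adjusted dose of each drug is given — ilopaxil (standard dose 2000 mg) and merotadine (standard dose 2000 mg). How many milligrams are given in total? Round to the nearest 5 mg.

CrCl = (140 − 56) × 67 / (72 × 3.8) = 5628.0 / 273.60 ≈ 20.6 mL/min
CrCl ≈ 21 mL/min.
ilopaxil: 10–64 mL/min → 42% of 2000 mg = 840 mg.
merotadine: < 40 mL/min → 45% of 2000 mg = 900 mg.
Total = 840 + 900 = 1740 mg.

1740 mg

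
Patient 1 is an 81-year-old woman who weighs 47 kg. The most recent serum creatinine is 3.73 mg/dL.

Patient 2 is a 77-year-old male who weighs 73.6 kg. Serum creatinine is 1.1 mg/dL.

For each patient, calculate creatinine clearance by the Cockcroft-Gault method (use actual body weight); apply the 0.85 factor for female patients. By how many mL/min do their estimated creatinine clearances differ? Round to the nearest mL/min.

Patient 1: CrCl = (140 − 81) × 47 / (72 × 3.73) × 0.85 = 2773.0 / 268.56 × 0.85 ≈ 8.8 mL/min
Patient 2: CrCl = (140 − 77) × 73.6 / (72 × 1.1) = 4636.8 / 79.20 ≈ 58.5 mL/min
|8.8 − 58.5| = 49.7 mL/min

50 mL/min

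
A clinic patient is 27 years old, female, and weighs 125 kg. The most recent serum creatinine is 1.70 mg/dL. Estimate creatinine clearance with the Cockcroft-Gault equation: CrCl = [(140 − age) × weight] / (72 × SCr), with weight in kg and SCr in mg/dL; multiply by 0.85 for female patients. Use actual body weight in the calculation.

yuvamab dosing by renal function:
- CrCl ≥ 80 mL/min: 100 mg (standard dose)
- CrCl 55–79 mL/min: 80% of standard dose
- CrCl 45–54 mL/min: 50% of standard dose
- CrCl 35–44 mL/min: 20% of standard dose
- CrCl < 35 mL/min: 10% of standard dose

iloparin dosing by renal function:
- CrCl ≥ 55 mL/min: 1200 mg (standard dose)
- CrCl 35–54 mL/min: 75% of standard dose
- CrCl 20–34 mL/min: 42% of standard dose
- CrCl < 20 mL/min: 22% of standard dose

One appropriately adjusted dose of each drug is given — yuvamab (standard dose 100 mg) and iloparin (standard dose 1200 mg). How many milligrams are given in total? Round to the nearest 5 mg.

CrCl = (140 − 27) × 125 / (72 × 1.7) × 0.85 = 14125.0 / 122.40 × 0.85 ≈ 98.1 mL/min
CrCl ≈ 98 mL/min.
yuvamab: ≥ 80 mL/min → 100% of 100 mg = 100 mg.
iloparin: ≥ 55 mL/min → 100% of 1200 mg = 1200 mg.
Total = 100 + 1200 = 1300 mg.

1300 mg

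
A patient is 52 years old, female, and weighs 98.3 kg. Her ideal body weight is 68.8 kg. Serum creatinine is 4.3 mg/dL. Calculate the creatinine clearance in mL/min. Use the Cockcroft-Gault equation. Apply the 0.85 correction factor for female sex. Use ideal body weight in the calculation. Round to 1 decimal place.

CrCl = (140 − 52) × 68.8 / (72 × 4.3) × 0.85 = 6054.4 / 309.60 × 0.85 ≈ 16.6 mL/min

16.6 mL/min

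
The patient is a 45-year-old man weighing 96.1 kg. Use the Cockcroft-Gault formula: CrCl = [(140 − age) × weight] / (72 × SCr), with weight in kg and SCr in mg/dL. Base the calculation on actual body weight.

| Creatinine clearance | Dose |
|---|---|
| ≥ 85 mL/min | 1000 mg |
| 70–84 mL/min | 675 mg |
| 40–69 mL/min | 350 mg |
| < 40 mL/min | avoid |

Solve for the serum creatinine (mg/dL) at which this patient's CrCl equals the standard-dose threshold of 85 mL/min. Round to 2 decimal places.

1.49 mg/dL

Standard dose requires CrCl ≥ 85 mL/min.
Set (140 − 45) × 96.1 / (72 × SCr) = 85
SCr = (140 − 45) × 96.1 / (72 × 85) = 1.492 mg/dL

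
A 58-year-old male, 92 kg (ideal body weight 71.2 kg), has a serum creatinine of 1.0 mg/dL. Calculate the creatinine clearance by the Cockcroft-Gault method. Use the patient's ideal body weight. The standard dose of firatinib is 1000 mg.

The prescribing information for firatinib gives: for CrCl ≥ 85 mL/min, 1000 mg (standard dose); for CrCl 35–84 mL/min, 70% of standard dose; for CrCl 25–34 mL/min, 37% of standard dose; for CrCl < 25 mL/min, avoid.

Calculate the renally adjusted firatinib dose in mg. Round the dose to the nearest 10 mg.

CrCl = (140 − 58) × 71.2 / (72 × 1) = 5838.4 / 72.00 ≈ 81.1 mL/min
CrCl ≈ 81 mL/min → bracket 35–84 mL/min.
70% of 1000 mg = 700 mg

700 mg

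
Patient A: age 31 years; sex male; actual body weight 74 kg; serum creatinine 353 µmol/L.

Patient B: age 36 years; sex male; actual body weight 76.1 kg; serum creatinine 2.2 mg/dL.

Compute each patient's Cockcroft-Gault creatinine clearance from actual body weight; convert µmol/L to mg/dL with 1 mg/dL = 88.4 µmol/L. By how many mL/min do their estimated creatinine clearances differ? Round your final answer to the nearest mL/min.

Patient A: SCr = 353 / 88.4 = 3.993 mg/dL
Patient A: CrCl = (140 − 31) × 74 / (72 × 3.993) = 8066.0 / 287.50 ≈ 28.1 mL/min
Patient B: CrCl = (140 − 36) × 76.1 / (72 × 2.2) = 7914.4 / 158.40 ≈ 50.0 mL/min
|28.1 − 50.0| = 21.9 mL/min

22 mL/min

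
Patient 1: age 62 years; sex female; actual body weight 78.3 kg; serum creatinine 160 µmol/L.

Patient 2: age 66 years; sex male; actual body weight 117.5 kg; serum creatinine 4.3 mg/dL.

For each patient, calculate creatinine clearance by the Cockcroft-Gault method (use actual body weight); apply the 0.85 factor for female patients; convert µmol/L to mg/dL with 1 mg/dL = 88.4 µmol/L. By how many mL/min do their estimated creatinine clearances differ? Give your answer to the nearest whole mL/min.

Patient 1: SCr = 160 / 88.4 = 1.81 mg/dL
Patient 1: CrCl = (140 − 62) × 78.3 / (72 × 1.81) × 0.85 = 6107.4 / 130.32 × 0.85 ≈ 39.8 mL/min
Patient 2: CrCl = (140 − 66) × 117.5 / (72 × 4.3) = 8695.0 / 309.60 ≈ 28.1 mL/min
|39.8 − 28.1| = 11.7 mL/min

12 mL/min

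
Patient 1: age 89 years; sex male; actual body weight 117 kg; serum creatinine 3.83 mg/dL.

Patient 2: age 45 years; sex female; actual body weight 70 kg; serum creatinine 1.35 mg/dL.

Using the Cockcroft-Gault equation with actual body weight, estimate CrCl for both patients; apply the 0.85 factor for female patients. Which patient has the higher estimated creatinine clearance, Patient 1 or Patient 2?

Patient 1: CrCl = (140 − 89) × 117 / (72 × 3.83) = 5967.0 / 275.76 ≈ 21.6 mL/min
Patient 2: CrCl = (140 − 45) × 70 / (72 × 1.35) × 0.85 = 6650.0 / 97.20 × 0.85 ≈ 58.2 mL/min
21.6 vs 58.2 mL/min → Patient 2 is higher.

Patient 2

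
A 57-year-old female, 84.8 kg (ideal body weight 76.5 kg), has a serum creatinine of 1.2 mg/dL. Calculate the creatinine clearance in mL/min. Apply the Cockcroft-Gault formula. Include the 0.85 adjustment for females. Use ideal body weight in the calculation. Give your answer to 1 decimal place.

62.5 mL/min

CrCl = (140 − 57) × 76.5 / (72 × 1.2) × 0.85 = 6349.5 / 86.40 × 0.85 ≈ 62.5 mL/min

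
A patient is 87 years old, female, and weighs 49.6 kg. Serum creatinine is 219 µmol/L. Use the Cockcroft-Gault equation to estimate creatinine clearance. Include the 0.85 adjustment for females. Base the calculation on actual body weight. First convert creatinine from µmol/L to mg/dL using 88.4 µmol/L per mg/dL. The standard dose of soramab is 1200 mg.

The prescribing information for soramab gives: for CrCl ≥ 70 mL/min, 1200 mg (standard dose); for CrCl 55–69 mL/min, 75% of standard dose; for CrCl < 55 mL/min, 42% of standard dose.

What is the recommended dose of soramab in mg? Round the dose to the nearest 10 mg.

500 mg

SCr = 219 / 88.4 = 2.477 mg/dL
CrCl = (140 − 87) × 49.6 / (72 × 2.477) × 0.85 = 2628.8 / 178.34 × 0.85 ≈ 12.5 mL/min
CrCl ≈ 13 mL/min → bracket < 55 mL/min.
42% of 1200 mg = 504 mg → 500 mg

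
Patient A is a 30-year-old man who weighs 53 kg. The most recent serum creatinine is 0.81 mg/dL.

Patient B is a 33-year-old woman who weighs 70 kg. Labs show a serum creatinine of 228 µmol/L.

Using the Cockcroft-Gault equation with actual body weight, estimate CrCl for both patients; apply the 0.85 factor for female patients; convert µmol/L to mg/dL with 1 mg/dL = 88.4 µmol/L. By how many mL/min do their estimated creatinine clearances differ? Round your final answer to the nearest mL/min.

Patient A: CrCl = (140 − 30) × 53 / (72 × 0.81) = 5830.0 / 58.32 ≈ 100.0 mL/min
Patient B: SCr = 228 / 88.4 = 2.579 mg/dL
Patient B: CrCl = (140 − 33) × 70 / (72 × 2.579) × 0.85 = 7490.0 / 185.69 × 0.85 ≈ 34.3 mL/min
|100.0 − 34.3| = 65.7 mL/min

66 mL/min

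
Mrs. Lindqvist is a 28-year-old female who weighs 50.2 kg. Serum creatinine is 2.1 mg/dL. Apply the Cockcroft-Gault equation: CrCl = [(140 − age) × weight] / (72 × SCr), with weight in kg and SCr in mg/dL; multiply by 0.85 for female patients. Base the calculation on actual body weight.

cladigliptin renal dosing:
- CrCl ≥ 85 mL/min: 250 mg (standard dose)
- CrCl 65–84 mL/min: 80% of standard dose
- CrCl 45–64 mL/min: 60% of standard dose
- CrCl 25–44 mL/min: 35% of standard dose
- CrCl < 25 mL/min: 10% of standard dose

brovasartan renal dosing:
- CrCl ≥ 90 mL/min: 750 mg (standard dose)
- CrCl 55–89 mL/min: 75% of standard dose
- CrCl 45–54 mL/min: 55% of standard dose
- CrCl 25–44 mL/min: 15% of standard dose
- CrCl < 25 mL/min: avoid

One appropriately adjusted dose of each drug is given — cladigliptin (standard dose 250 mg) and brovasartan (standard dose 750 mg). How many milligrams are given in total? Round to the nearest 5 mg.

CrCl = (140 − 28) × 50.2 / (72 × 2.1) × 0.85 = 5622.4 / 151.20 × 0.85 ≈ 31.6 mL/min
CrCl ≈ 32 mL/min.
cladigliptin: 25–44 mL/min → 35% of 250 mg = 87.5 mg.
brovasartan: 25–44 mL/min → 15% of 750 mg = 112.5 mg.
Total = 87.5 + 112.5 = 200 mg.

200 mg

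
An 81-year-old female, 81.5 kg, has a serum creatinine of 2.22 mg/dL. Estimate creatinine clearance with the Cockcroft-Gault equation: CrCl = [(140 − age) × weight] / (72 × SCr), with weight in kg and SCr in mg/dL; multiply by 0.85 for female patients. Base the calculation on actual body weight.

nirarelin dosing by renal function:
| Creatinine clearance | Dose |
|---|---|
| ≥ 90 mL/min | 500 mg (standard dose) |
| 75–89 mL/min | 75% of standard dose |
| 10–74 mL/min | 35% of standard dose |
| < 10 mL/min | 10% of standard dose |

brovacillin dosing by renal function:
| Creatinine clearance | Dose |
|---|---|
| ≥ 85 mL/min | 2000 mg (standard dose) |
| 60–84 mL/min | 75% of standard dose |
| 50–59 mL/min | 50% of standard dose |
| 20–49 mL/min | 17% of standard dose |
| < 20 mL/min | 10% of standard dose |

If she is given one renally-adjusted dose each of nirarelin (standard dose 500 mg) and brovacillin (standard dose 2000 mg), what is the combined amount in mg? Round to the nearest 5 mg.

515 mg

CrCl = (140 − 81) × 81.5 / (72 × 2.22) × 0.85 = 4808.5 / 159.84 × 0.85 ≈ 25.6 mL/min
CrCl ≈ 26 mL/min.
nirarelin: 10–74 mL/min → 35% of 500 mg = 175 mg.
brovacillin: 20–49 mL/min → 17% of 2000 mg = 340 mg.
Total = 175 + 340 = 515 mg.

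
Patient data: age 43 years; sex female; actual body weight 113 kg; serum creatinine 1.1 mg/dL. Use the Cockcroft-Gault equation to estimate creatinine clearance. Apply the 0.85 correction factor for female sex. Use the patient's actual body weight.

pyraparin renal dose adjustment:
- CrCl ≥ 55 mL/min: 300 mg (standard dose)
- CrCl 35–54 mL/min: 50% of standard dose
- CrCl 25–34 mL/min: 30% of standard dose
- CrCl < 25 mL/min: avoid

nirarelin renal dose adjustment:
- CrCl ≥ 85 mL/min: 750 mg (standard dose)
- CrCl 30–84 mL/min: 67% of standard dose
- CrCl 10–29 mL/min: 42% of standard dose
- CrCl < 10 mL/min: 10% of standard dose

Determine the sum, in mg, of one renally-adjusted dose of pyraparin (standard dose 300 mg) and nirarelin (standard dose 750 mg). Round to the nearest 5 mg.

CrCl = (140 − 43) × 113 / (72 × 1.1) × 0.85 = 10961.0 / 79.20 × 0.85 ≈ 117.6 mL/min
CrCl ≈ 118 mL/min.
pyraparin: ≥ 55 mL/min → 100% of 300 mg = 300 mg.
nirarelin: ≥ 85 mL/min → 100% of 750 mg = 750 mg.
Total = 300 + 750 = 1050 mg.

1050 mg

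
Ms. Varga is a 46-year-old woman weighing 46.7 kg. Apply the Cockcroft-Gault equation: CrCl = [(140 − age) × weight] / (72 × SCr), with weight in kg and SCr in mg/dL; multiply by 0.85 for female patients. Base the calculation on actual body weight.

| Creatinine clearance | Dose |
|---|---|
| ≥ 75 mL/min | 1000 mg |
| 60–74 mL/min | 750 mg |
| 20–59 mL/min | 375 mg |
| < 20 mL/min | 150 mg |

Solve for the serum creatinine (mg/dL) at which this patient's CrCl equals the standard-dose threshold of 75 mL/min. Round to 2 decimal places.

0.69 mg/dL

Standard dose requires CrCl ≥ 75 mL/min.
Set (140 − 46) × 46.7 × 0.85 / (72 × SCr) = 75
SCr = (140 − 46) × 46.7 × 0.85 / (72 × 75) = 0.691 mg/dL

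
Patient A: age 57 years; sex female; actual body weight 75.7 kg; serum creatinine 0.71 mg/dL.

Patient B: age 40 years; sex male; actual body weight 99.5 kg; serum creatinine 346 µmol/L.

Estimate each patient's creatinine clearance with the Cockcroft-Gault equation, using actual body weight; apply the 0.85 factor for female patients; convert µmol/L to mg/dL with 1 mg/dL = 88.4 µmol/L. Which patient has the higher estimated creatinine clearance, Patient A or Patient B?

Patient A: CrCl = (140 − 57) × 75.7 / (72 × 0.71) × 0.85 = 6283.1 / 51.12 × 0.85 ≈ 104.5 mL/min
Patient B: SCr = 346 / 88.4 = 3.914 mg/dL
Patient B: CrCl = (140 − 40) × 99.5 / (72 × 3.914) = 9950.0 / 281.81 ≈ 35.3 mL/min
104.5 vs 35.3 mL/min → Patient A is higher.

Patient A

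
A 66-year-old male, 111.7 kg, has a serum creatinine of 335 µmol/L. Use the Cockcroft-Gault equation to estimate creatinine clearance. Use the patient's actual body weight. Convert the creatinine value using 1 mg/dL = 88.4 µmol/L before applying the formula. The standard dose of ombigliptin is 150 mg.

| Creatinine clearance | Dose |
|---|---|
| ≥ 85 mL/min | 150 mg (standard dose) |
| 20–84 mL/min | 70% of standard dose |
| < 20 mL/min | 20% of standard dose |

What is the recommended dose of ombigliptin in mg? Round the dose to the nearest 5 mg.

SCr = 335 / 88.4 = 3.79 mg/dL
CrCl = (140 − 66) × 111.7 / (72 × 3.79) = 8265.8 / 272.88 ≈ 30.3 mL/min
CrCl ≈ 30 mL/min → bracket 20–84 mL/min.
70% of 150 mg = 105 mg

105 mg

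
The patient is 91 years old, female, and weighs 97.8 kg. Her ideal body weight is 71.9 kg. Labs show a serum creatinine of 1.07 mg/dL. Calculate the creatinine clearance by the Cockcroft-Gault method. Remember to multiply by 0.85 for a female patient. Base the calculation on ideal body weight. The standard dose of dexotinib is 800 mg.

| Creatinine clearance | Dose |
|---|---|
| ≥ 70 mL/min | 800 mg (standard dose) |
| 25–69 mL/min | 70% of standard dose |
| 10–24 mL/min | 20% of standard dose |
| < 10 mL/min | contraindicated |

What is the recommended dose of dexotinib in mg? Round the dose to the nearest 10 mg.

560 mg

CrCl = (140 − 91) × 71.9 / (72 × 1.07) × 0.85 = 3523.1 / 77.04 × 0.85 ≈ 38.9 mL/min
CrCl ≈ 39 mL/min → bracket 25–69 mL/min.
70% of 800 mg = 560 mg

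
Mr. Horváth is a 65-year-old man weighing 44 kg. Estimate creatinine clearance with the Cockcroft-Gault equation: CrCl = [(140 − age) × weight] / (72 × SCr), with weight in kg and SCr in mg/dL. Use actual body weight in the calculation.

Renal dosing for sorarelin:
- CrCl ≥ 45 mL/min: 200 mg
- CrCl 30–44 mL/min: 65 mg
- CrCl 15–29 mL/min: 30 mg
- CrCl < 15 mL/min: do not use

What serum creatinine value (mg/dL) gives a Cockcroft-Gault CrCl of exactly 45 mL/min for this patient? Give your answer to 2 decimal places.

Standard dose requires CrCl ≥ 45 mL/min.
Set (140 − 65) × 44 / (72 × SCr) = 45
SCr = (140 − 65) × 44 / (72 × 45) = 1.019 mg/dL

1.02 mg/dL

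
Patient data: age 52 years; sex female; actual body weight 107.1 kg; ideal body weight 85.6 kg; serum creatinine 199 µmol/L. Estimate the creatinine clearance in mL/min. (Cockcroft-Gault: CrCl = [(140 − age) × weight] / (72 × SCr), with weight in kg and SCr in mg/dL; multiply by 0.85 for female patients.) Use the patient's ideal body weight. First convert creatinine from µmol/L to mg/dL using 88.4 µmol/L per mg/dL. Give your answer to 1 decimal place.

39.5 mL/min

SCr = 199 / 88.4 = 2.251 mg/dL
CrCl = (140 − 52) × 85.6 / (72 × 2.251) × 0.85 = 7532.8 / 162.07 × 0.85 ≈ 39.5 mL/min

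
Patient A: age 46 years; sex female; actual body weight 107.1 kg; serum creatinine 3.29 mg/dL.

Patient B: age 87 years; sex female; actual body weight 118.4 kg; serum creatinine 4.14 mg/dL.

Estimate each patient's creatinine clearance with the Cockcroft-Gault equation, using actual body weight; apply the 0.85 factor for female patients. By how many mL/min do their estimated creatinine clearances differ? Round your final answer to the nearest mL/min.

Patient A: CrCl = (140 − 46) × 107.1 / (72 × 3.29) × 0.85 = 10067.4 / 236.88 × 0.85 ≈ 36.1 mL/min
Patient B: CrCl = (140 − 87) × 118.4 / (72 × 4.14) × 0.85 = 6275.2 / 298.08 × 0.85 ≈ 17.9 mL/min
|36.1 − 17.9| = 18.2 mL/min

18 mL/min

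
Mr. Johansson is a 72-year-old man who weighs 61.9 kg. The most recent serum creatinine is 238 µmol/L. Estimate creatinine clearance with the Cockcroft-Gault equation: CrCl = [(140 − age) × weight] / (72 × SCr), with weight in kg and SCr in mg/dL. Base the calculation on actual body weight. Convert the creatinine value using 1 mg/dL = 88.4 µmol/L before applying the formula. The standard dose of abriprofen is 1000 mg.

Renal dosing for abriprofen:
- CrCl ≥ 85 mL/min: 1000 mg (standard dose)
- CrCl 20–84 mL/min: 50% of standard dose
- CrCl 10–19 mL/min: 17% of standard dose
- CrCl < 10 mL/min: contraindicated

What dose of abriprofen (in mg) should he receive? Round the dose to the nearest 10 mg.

SCr = 238 / 88.4 = 2.692 mg/dL
CrCl = (140 − 72) × 61.9 / (72 × 2.692) = 4209.2 / 193.82 ≈ 21.7 mL/min
CrCl ≈ 22 mL/min → bracket 20–84 mL/min.
50% of 1000 mg = 500 mg

500 mg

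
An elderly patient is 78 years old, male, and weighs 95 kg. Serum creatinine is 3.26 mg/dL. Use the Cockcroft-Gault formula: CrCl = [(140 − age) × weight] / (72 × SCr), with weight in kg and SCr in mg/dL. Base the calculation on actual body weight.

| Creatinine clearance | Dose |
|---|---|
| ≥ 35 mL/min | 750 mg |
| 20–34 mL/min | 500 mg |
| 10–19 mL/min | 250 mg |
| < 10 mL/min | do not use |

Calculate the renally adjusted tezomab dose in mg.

500 mg

CrCl = (140 − 78) × 95 / (72 × 3.26) = 5890.0 / 234.72 ≈ 25.1 mL/min
CrCl ≈ 25 mL/min → bracket 20–34 mL/min.
Dose for this bracket: 500 mg.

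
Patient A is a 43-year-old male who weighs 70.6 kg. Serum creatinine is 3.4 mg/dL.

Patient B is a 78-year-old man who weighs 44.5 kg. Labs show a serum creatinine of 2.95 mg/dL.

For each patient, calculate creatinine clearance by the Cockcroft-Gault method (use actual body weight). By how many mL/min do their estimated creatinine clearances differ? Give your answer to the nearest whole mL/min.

Patient A: CrCl = (140 − 43) × 70.6 / (72 × 3.4) = 6848.2 / 244.80 ≈ 28.0 mL/min
Patient B: CrCl = (140 − 78) × 44.5 / (72 × 2.95) = 2759.0 / 212.40 ≈ 13.0 mL/min
|28.0 − 13.0| = 15.0 mL/min

15 mL/min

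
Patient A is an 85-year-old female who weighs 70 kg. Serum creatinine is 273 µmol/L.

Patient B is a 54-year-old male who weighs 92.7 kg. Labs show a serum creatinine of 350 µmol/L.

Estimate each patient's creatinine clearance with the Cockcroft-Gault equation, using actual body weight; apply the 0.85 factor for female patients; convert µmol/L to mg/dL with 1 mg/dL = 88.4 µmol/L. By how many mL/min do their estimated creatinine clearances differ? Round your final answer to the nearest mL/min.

13 mL/min

Patient A: SCr = 273 / 88.4 = 3.088 mg/dL
Patient A: CrCl = (140 − 85) × 70 / (72 × 3.088) × 0.85 = 3850.0 / 222.34 × 0.85 ≈ 14.7 mL/min
Patient B: SCr = 350 / 88.4 = 3.959 mg/dL
Patient B: CrCl = (140 − 54) × 92.7 / (72 × 3.959) = 7972.2 / 285.05 ≈ 28.0 mL/min
|14.7 − 28.0| = 13.3 mL/min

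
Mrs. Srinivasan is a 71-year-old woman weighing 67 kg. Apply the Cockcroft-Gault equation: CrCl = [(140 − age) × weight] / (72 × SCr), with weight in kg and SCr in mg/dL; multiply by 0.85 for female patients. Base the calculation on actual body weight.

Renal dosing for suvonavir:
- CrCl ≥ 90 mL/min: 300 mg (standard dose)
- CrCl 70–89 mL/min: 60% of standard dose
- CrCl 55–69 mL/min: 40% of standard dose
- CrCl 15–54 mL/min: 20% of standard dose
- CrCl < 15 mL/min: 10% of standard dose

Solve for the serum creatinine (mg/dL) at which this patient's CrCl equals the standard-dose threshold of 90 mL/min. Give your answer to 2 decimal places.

Standard dose requires CrCl ≥ 90 mL/min.
Set (140 − 71) × 67 × 0.85 / (72 × SCr) = 90
SCr = (140 − 71) × 67 × 0.85 / (72 × 90) = 0.606 mg/dL

0.61 mg/dL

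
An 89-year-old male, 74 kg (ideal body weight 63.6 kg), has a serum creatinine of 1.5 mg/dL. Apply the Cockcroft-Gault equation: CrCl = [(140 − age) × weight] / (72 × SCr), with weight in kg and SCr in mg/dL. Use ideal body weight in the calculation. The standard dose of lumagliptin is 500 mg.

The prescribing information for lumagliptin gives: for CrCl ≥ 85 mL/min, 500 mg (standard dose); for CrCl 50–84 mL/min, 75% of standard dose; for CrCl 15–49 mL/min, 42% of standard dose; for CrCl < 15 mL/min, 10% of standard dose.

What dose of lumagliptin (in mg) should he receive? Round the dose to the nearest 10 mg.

210 mg

CrCl = (140 − 89) × 63.6 / (72 × 1.5) = 3243.6 / 108.00 ≈ 30.0 mL/min
CrCl ≈ 30 mL/min → bracket 15–49 mL/min.
42% of 500 mg = 210 mg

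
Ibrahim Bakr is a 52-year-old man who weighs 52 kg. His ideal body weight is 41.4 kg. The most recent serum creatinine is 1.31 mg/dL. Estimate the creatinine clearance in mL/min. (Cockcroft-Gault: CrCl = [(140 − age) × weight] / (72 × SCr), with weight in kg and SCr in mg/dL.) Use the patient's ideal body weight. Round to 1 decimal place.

CrCl = (140 − 52) × 41.4 / (72 × 1.31) = 3643.2 / 94.32 ≈ 38.6 mL/min

38.6 mL/min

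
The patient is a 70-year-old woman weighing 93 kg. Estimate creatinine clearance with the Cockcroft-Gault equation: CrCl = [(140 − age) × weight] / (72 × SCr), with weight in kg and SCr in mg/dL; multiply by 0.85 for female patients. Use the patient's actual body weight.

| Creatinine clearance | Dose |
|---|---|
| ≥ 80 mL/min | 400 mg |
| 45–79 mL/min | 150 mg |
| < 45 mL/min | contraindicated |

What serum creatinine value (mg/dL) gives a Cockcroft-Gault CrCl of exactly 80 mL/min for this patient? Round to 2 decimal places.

Standard dose requires CrCl ≥ 80 mL/min.
Set (140 − 70) × 93 × 0.85 / (72 × SCr) = 80
SCr = (140 − 70) × 93 × 0.85 / (72 × 80) = 0.961 mg/dL

0.96 mg/dL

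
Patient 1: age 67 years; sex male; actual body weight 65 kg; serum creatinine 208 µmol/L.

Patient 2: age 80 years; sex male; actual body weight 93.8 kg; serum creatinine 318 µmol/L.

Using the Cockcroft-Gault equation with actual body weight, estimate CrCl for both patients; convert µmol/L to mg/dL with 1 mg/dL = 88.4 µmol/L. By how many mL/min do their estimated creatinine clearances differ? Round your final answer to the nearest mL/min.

6 mL/min

Patient 1: SCr = 208 / 88.4 = 2.353 mg/dL
Patient 1: CrCl = (140 − 67) × 65 / (72 × 2.353) = 4745.0 / 169.42 ≈ 28.0 mL/min
Patient 2: SCr = 318 / 88.4 = 3.597 mg/dL
Patient 2: CrCl = (140 − 80) × 93.8 / (72 × 3.597) = 5628.0 / 258.98 ≈ 21.7 mL/min
|28.0 − 21.7| = 6.3 mL/min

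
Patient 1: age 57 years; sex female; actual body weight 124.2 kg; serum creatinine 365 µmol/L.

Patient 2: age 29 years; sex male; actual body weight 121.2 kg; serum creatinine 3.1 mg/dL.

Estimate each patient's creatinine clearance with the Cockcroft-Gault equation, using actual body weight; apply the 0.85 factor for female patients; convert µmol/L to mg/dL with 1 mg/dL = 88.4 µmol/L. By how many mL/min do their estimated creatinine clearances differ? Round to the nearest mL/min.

Patient 1: SCr = 365 / 88.4 = 4.129 mg/dL
Patient 1: CrCl = (140 − 57) × 124.2 / (72 × 4.129) × 0.85 = 10308.6 / 297.29 × 0.85 ≈ 29.5 mL/min
Patient 2: CrCl = (140 − 29) × 121.2 / (72 × 3.1) = 13453.2 / 223.20 ≈ 60.3 mL/min
|29.5 − 60.3| = 30.8 mL/min

31 mL/min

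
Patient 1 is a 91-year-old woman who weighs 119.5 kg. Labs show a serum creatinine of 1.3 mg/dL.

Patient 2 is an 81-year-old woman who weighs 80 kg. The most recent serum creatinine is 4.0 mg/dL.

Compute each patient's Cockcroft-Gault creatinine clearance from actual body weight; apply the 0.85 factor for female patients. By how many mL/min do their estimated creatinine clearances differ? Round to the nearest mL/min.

Patient 1: CrCl = (140 − 91) × 119.5 / (72 × 1.3) × 0.85 = 5855.5 / 93.60 × 0.85 ≈ 53.2 mL/min
Patient 2: CrCl = (140 − 81) × 80 / (72 × 4) × 0.85 = 4720.0 / 288.00 × 0.85 ≈ 13.9 mL/min
|53.2 − 13.9| = 39.3 mL/min

39 mL/min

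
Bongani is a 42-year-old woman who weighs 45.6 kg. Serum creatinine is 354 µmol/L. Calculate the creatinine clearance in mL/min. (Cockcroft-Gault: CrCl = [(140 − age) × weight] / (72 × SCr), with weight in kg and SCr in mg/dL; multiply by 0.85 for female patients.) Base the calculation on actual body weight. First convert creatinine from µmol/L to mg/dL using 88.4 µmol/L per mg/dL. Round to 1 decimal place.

13.2 mL/min

SCr = 354 / 88.4 = 4.005 mg/dL
CrCl = (140 − 42) × 45.6 / (72 × 4.005) × 0.85 = 4468.8 / 288.36 × 0.85 ≈ 13.2 mL/min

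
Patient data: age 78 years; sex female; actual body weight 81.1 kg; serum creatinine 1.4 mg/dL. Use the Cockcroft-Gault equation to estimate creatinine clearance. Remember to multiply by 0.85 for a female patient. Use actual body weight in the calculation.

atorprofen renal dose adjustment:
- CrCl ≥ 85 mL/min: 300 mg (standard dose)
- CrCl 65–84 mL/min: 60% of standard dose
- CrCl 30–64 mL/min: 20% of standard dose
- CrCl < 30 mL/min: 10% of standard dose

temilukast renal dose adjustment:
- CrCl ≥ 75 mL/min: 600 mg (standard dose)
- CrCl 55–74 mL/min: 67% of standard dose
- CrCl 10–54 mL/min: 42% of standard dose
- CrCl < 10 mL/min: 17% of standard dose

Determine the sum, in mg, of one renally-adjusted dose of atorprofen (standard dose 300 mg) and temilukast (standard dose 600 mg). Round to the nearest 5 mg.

CrCl = (140 − 78) × 81.1 / (72 × 1.4) × 0.85 = 5028.2 / 100.80 × 0.85 ≈ 42.4 mL/min
CrCl ≈ 42 mL/min.
atorprofen: 30–64 mL/min → 20% of 300 mg = 60 mg.
temilukast: 10–54 mL/min → 42% of 600 mg = 252 mg.
Total = 60 + 252 = 312 mg.

310 mg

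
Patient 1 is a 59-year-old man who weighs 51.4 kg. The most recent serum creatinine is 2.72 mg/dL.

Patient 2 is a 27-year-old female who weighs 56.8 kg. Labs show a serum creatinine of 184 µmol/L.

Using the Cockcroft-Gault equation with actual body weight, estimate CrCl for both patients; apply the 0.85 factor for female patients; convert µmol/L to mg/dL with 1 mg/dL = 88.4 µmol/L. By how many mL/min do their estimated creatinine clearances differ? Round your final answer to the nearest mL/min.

15 mL/min

Patient 1: CrCl = (140 − 59) × 51.4 / (72 × 2.72) = 4163.4 / 195.84 ≈ 21.3 mL/min
Patient 2: SCr = 184 / 88.4 = 2.081 mg/dL
Patient 2: CrCl = (140 − 27) × 56.8 / (72 × 2.081) × 0.85 = 6418.4 / 149.83 × 0.85 ≈ 36.4 mL/min
|21.3 − 36.4| = 15.1 mL/min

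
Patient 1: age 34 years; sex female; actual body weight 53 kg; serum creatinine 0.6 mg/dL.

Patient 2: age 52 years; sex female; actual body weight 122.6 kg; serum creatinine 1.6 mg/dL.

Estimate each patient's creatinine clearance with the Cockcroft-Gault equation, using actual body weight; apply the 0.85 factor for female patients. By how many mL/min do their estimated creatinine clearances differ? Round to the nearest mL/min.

Patient 1: CrCl = (140 − 34) × 53 / (72 × 0.6) × 0.85 = 5618.0 / 43.20 × 0.85 ≈ 110.5 mL/min
Patient 2: CrCl = (140 − 52) × 122.6 / (72 × 1.6) × 0.85 = 10788.8 / 115.20 × 0.85 ≈ 79.6 mL/min
|110.5 − 79.6| = 30.9 mL/min

31 mL/min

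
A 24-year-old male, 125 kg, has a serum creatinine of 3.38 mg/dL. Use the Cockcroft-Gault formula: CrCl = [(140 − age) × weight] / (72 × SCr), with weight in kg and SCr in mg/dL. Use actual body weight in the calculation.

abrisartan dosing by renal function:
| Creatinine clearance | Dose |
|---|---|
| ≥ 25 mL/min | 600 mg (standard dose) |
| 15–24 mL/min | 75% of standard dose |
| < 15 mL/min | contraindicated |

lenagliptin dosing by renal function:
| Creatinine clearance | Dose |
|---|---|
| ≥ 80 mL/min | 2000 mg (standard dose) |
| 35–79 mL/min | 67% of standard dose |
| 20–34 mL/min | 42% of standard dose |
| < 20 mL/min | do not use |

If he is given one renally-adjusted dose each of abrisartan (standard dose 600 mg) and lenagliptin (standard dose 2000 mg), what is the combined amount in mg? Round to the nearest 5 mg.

1940 mg

CrCl = (140 − 24) × 125 / (72 × 3.38) = 14500.0 / 243.36 ≈ 59.6 mL/min
CrCl ≈ 60 mL/min.
abrisartan: ≥ 25 mL/min → 100% of 600 mg = 600 mg.
lenagliptin: 35–79 mL/min → 67% of 2000 mg = 1340 mg.
Total = 600 + 1340 = 1940 mg.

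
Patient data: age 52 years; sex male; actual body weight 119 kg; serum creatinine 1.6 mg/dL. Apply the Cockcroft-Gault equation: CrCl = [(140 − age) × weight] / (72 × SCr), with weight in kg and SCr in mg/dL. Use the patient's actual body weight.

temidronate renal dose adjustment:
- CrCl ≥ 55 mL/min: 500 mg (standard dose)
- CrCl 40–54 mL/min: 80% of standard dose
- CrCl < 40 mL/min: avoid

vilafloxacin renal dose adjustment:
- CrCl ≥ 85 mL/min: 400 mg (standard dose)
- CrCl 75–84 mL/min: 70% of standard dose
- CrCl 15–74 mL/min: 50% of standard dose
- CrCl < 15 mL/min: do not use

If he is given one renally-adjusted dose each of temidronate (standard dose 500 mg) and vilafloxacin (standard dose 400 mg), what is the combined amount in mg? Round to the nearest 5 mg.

900 mg

CrCl = (140 − 52) × 119 / (72 × 1.6) = 10472.0 / 115.20 ≈ 90.9 mL/min
CrCl ≈ 91 mL/min.
temidronate: ≥ 55 mL/min → 100% of 500 mg = 500 mg.
vilafloxacin: ≥ 85 mL/min → 100% of 400 mg = 400 mg.
Total = 500 + 400 = 900 mg.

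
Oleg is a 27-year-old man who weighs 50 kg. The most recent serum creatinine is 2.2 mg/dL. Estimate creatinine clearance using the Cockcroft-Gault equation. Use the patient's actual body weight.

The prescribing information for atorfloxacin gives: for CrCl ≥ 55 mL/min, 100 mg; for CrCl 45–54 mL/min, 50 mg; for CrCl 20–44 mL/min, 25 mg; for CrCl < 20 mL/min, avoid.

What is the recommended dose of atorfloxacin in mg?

25 mg

CrCl = (140 − 27) × 50 / (72 × 2.2) = 5650.0 / 158.40 ≈ 35.7 mL/min
CrCl ≈ 36 mL/min → bracket 20–44 mL/min.
Dose for this bracket: 25 mg.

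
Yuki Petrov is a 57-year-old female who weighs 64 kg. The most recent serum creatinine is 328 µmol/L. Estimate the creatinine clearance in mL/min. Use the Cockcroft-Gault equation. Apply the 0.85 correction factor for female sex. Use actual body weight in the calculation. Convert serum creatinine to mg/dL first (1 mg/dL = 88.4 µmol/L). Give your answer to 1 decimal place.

16.9 mL/min

SCr = 328 / 88.4 = 3.71 mg/dL
CrCl = (140 − 57) × 64 / (72 × 3.71) × 0.85 = 5312.0 / 267.12 × 0.85 ≈ 16.9 mL/min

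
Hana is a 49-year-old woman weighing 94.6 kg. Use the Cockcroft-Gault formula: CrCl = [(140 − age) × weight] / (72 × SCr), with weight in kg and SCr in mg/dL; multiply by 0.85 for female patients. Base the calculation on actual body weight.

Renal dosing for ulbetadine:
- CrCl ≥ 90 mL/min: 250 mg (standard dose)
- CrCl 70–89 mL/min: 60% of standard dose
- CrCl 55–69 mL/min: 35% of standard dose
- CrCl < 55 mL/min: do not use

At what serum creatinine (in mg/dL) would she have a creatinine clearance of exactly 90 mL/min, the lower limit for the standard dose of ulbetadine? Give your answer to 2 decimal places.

Standard dose requires CrCl ≥ 90 mL/min.
Set (140 − 49) × 94.6 × 0.85 / (72 × SCr) = 90
SCr = (140 − 49) × 94.6 × 0.85 / (72 × 90) = 1.129 mg/dL

1.13 mg/dL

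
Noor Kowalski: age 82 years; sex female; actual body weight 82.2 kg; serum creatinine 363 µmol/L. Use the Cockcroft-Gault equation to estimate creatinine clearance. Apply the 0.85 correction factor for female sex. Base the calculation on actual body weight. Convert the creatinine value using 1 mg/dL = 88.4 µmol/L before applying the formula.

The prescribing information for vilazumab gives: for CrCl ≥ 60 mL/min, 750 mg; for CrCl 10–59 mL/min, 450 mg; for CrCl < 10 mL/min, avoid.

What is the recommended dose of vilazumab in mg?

SCr = 363 / 88.4 = 4.106 mg/dL
CrCl = (140 − 82) × 82.2 / (72 × 4.106) × 0.85 = 4767.6 / 295.63 × 0.85 ≈ 13.7 mL/min
CrCl ≈ 14 mL/min → bracket 10–59 mL/min.
Dose for this bracket: 450 mg.

450 mg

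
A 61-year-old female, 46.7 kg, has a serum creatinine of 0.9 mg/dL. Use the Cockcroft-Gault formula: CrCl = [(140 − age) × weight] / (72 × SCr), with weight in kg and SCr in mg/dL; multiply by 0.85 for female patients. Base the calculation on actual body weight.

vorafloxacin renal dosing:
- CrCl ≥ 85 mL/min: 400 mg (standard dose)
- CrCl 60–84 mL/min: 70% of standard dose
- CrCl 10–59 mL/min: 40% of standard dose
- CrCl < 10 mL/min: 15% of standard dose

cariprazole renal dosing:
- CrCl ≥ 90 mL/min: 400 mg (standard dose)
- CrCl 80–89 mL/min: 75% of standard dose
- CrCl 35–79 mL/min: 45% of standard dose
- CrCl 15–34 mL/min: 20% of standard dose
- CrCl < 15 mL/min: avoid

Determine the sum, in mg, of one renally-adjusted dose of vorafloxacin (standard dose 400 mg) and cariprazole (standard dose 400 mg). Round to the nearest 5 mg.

CrCl = (140 − 61) × 46.7 / (72 × 0.9) × 0.85 = 3689.3 / 64.80 × 0.85 ≈ 48.4 mL/min
CrCl ≈ 48 mL/min.
vorafloxacin: 10–59 mL/min → 40% of 400 mg = 160 mg.
cariprazole: 35–79 mL/min → 45% of 400 mg = 180 mg.
Total = 160 + 180 = 340 mg.

340 mg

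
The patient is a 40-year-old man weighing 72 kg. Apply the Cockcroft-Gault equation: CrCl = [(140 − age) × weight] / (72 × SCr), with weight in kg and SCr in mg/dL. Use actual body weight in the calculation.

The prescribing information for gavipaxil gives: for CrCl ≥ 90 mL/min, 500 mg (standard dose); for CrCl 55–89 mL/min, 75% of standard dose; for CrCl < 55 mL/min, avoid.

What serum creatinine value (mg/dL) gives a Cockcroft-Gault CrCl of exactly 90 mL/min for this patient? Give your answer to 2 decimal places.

Standard dose requires CrCl ≥ 90 mL/min.
Set (140 − 40) × 72 / (72 × SCr) = 90
SCr = (140 − 40) × 72 / (72 × 90) = 1.111 mg/dL

1.11 mg/dL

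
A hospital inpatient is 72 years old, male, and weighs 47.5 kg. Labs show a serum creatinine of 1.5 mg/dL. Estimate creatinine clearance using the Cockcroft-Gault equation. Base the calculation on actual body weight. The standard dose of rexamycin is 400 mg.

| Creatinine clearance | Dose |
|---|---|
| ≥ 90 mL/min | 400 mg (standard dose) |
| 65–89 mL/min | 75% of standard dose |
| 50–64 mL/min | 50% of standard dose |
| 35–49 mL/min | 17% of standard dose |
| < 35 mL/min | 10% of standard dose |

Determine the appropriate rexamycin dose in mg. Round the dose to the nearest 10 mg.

40 mg

CrCl = (140 − 72) × 47.5 / (72 × 1.5) = 3230.0 / 108.00 ≈ 29.9 mL/min
CrCl ≈ 30 mL/min → bracket < 35 mL/min.
10% of 400 mg = 40 mg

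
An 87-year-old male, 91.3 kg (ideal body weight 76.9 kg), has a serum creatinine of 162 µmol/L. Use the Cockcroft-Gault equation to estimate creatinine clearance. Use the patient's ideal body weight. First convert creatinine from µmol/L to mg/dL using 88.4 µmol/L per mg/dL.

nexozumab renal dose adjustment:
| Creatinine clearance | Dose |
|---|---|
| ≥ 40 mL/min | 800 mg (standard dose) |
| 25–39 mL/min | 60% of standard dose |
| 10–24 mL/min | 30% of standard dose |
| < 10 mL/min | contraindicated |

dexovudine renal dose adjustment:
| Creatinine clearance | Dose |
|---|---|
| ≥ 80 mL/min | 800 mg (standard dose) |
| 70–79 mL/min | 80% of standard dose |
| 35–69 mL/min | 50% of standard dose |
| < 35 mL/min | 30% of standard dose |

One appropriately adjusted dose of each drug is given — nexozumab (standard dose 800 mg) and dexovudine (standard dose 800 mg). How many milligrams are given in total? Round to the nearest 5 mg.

720 mg

SCr = 162 / 88.4 = 1.833 mg/dL
CrCl = (140 − 87) × 76.9 / (72 × 1.833) = 4075.7 / 131.98 ≈ 30.9 mL/min
CrCl ≈ 31 mL/min.
nexozumab: 25–39 mL/min → 60% of 800 mg = 480 mg.
dexovudine: < 35 mL/min → 30% of 800 mg = 240 mg.
Total = 480 + 240 = 720 mg.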